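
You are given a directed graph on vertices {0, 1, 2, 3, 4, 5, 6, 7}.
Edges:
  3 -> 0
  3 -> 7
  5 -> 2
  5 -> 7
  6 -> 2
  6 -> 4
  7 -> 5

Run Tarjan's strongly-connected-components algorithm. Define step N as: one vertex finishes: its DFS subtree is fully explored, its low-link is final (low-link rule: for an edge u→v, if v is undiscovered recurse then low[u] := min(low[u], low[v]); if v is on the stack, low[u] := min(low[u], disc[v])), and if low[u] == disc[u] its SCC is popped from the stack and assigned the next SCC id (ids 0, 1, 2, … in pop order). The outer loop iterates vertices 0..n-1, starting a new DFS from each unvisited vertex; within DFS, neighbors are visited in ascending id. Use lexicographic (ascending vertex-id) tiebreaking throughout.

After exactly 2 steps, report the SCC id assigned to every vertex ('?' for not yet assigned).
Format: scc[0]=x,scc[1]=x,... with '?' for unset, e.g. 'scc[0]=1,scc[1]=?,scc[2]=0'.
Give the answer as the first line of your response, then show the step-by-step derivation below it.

scc[0]=0,scc[1]=1,scc[2]=?,scc[3]=?,scc[4]=?,scc[5]=?,scc[6]=?,scc[7]=?

step 1: low=(low[0]=0,low[1]=?,low[2]=?,low[3]=?,low[4]=?,low[5]=?,low[6]=?,low[7]=?); scc=(scc[0]=0,scc[1]=?,scc[2]=?,scc[3]=?,scc[4]=?,scc[5]=?,scc[6]=?,scc[7]=?)
step 2: low=(low[0]=0,low[1]=1,low[2]=?,low[3]=?,low[4]=?,low[5]=?,low[6]=?,low[7]=?); scc=(scc[0]=0,scc[1]=1,scc[2]=?,scc[3]=?,scc[4]=?,scc[5]=?,scc[6]=?,scc[7]=?)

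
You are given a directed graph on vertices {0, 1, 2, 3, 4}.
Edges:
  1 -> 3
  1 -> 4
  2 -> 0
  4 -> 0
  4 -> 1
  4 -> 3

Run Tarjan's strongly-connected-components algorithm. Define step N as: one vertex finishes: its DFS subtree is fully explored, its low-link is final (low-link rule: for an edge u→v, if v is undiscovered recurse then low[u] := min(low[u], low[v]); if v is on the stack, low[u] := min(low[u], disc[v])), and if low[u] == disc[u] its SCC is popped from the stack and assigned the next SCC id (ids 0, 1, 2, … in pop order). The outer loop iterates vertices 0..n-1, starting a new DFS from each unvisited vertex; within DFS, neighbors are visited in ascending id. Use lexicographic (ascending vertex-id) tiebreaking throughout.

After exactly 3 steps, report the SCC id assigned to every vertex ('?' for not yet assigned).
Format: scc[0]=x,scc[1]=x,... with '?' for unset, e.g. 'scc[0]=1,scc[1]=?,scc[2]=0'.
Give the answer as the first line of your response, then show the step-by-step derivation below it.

scc[0]=0,scc[1]=?,scc[2]=?,scc[3]=1,scc[4]=?

step 1: low=(low[0]=0,low[1]=?,low[2]=?,low[3]=?,low[4]=?); scc=(scc[0]=0,scc[1]=?,scc[2]=?,scc[3]=?,scc[4]=?)
step 2: low=(low[0]=0,low[1]=1,low[2]=?,low[3]=2,low[4]=?); scc=(scc[0]=0,scc[1]=?,scc[2]=?,scc[3]=1,scc[4]=?)
step 3: low=(low[0]=0,low[1]=1,low[2]=?,low[3]=2,low[4]=1); scc=(scc[0]=0,scc[1]=?,scc[2]=?,scc[3]=1,scc[4]=?)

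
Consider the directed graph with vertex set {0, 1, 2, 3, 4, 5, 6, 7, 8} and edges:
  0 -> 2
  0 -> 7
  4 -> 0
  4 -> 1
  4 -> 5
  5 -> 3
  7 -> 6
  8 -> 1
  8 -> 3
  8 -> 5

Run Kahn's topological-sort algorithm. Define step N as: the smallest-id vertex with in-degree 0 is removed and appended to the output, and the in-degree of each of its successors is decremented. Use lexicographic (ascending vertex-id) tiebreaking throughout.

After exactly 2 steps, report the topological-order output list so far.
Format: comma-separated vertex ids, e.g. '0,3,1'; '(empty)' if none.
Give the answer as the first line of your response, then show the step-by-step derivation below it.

4,0

step 1: output 4; order=[4]; indeg=(0,1,1,2,0,1,1,1,0)
step 2: output 0; order=[4,0]; indeg=(0,1,0,2,0,1,1,0,0)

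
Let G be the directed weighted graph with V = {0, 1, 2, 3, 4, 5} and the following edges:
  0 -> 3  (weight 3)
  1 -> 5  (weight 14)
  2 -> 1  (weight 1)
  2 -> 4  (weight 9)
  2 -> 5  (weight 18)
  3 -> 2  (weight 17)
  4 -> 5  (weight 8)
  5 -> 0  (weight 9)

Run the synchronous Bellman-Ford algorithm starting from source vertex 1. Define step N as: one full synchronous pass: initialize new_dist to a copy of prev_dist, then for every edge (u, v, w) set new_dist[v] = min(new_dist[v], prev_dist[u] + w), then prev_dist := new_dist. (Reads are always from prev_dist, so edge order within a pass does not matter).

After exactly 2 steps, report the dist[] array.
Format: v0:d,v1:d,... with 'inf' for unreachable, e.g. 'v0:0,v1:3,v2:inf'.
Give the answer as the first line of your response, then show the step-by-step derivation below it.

v0:23,v1:0,v2:inf,v3:inf,v4:inf,v5:14

step 1: dist = v0:inf,v1:0,v2:inf,v3:inf,v4:inf,v5:14
step 2: dist = v0:23,v1:0,v2:inf,v3:inf,v4:inf,v5:14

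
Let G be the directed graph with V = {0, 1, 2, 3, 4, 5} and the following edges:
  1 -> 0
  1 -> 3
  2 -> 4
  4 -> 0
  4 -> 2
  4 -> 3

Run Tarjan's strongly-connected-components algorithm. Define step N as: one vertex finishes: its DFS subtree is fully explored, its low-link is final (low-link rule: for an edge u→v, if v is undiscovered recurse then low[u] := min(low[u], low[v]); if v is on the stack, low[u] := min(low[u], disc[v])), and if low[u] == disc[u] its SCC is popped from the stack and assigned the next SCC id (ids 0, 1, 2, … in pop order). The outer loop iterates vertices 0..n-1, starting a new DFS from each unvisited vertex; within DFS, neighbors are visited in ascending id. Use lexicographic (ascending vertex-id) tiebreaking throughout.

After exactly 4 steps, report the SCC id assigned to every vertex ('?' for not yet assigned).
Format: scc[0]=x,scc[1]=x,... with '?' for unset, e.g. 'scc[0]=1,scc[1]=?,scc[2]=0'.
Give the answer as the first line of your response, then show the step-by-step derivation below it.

scc[0]=0,scc[1]=2,scc[2]=?,scc[3]=1,scc[4]=?,scc[5]=?

step 1: low=(low[0]=0,low[1]=?,low[2]=?,low[3]=?,low[4]=?,low[5]=?); scc=(scc[0]=0,scc[1]=?,scc[2]=?,scc[3]=?,scc[4]=?,scc[5]=?)
step 2: low=(low[0]=0,low[1]=1,low[2]=?,low[3]=2,low[4]=?,low[5]=?); scc=(scc[0]=0,scc[1]=?,scc[2]=?,scc[3]=1,scc[4]=?,scc[5]=?)
step 3: low=(low[0]=0,low[1]=1,low[2]=?,low[3]=2,low[4]=?,low[5]=?); scc=(scc[0]=0,scc[1]=2,scc[2]=?,scc[3]=1,scc[4]=?,scc[5]=?)
step 4: low=(low[0]=0,low[1]=1,low[2]=3,low[3]=2,low[4]=3,low[5]=?); scc=(scc[0]=0,scc[1]=2,scc[2]=?,scc[3]=1,scc[4]=?,scc[5]=?)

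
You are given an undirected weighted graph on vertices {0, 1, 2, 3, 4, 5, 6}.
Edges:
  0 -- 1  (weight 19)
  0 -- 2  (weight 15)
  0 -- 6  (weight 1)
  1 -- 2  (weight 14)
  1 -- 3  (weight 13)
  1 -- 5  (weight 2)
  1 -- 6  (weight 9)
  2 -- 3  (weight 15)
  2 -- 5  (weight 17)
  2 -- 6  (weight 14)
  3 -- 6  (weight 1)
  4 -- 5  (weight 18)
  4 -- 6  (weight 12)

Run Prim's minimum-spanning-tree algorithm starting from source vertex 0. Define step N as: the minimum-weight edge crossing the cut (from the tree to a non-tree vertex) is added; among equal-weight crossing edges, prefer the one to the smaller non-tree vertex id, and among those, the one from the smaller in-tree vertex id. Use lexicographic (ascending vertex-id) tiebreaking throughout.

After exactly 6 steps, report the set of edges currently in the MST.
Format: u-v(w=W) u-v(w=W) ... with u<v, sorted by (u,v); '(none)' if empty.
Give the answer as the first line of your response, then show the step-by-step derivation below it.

0-6(w=1) 1-2(w=14) 1-5(w=2) 1-6(w=9) 3-6(w=1) 4-6(w=12)

step 1: add edge 0-6 (w=1); MST = {0-6(w=1)}
step 2: add edge 3-6 (w=1); MST = {0-6(w=1) 3-6(w=1)}
step 3: add edge 1-6 (w=9); MST = {0-6(w=1) 1-6(w=9) 3-6(w=1)}
step 4: add edge 1-5 (w=2); MST = {0-6(w=1) 1-5(w=2) 1-6(w=9) 3-6(w=1)}
step 5: add edge 4-6 (w=12); MST = {0-6(w=1) 1-5(w=2) 1-6(w=9) 3-6(w=1) 4-6(w=12)}
step 6: add edge 1-2 (w=14); MST = {0-6(w=1) 1-2(w=14) 1-5(w=2) 1-6(w=9) 3-6(w=1) 4-6(w=12)}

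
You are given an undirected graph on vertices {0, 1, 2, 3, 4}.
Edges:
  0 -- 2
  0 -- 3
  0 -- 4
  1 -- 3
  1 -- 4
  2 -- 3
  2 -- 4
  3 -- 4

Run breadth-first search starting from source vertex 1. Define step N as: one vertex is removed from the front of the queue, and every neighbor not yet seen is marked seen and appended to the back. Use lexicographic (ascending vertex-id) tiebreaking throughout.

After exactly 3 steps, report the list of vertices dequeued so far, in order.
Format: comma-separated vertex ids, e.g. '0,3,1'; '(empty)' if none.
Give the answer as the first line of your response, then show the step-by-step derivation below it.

1,3,4

step 1: dequeue 1; queue=[3,4]; order=1
step 2: dequeue 3; queue=[4,0,2]; order=1,3
step 3: dequeue 4; queue=[0,2]; order=1,3,4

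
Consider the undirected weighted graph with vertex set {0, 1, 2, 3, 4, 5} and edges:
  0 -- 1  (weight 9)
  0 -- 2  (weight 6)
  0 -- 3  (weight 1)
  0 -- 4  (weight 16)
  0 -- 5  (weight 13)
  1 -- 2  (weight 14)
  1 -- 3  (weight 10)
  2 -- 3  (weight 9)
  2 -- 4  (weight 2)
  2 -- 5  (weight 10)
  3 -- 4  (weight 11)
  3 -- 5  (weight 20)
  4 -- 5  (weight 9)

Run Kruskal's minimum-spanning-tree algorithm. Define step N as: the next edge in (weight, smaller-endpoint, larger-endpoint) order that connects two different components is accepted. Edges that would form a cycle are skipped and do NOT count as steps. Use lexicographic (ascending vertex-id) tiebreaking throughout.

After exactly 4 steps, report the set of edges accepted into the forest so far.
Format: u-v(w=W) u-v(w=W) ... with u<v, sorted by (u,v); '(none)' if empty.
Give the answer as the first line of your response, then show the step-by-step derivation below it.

0-1(w=9) 0-2(w=6) 0-3(w=1) 2-4(w=2)

step 1: add edge 0-3 (w=1); MST = {0-3(w=1)}
step 2: add edge 2-4 (w=2); MST = {0-3(w=1) 2-4(w=2)}
step 3: add edge 0-2 (w=6); MST = {0-2(w=6) 0-3(w=1) 2-4(w=2)}
step 4: add edge 0-1 (w=9); MST = {0-1(w=9) 0-2(w=6) 0-3(w=1) 2-4(w=2)}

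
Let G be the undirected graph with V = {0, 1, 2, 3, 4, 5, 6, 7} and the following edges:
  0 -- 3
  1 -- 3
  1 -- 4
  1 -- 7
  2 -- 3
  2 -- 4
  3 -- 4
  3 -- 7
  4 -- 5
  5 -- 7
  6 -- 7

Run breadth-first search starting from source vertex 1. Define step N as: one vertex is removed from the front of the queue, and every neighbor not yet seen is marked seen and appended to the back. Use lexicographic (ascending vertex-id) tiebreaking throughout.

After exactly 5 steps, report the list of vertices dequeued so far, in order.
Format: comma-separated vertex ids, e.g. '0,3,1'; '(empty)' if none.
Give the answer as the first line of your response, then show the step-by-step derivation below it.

1,3,4,7,0

step 1: dequeue 1; queue=[3,4,7]; order=1
step 2: dequeue 3; queue=[4,7,0,2]; order=1,3
step 3: dequeue 4; queue=[7,0,2,5]; order=1,3,4
step 4: dequeue 7; queue=[0,2,5,6]; order=1,3,4,7
step 5: dequeue 0; queue=[2,5,6]; order=1,3,4,7,0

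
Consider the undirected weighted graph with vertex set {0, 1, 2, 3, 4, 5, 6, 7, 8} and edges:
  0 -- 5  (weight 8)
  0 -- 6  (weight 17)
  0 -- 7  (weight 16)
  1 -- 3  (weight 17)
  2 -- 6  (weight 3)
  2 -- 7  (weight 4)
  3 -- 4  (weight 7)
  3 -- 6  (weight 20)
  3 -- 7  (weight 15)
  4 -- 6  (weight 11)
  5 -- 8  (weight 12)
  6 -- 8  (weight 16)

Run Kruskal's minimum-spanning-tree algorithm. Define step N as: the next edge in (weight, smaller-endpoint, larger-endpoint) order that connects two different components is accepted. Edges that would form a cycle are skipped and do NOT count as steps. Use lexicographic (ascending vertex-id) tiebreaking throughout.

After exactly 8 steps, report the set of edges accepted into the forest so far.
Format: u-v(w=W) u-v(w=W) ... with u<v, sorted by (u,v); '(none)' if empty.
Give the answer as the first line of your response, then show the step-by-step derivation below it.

0-5(w=8) 0-7(w=16) 1-3(w=17) 2-6(w=3) 2-7(w=4) 3-4(w=7) 4-6(w=11) 5-8(w=12)

step 1: add edge 2-6 (w=3); MST = {2-6(w=3)}
step 2: add edge 2-7 (w=4); MST = {2-6(w=3) 2-7(w=4)}
step 3: add edge 3-4 (w=7); MST = {2-6(w=3) 2-7(w=4) 3-4(w=7)}
step 4: add edge 0-5 (w=8); MST = {0-5(w=8) 2-6(w=3) 2-7(w=4) 3-4(w=7)}
step 5: add edge 4-6 (w=11); MST = {0-5(w=8) 2-6(w=3) 2-7(w=4) 3-4(w=7) 4-6(w=11)}
step 6: add edge 5-8 (w=12); MST = {0-5(w=8) 2-6(w=3) 2-7(w=4) 3-4(w=7) 4-6(w=11) 5-8(w=12)}
step 7: add edge 0-7 (w=16); MST = {0-5(w=8) 0-7(w=16) 2-6(w=3) 2-7(w=4) 3-4(w=7) 4-6(w=11) 5-8(w=12)}
step 8: add edge 1-3 (w=17); MST = {0-5(w=8) 0-7(w=16) 1-3(w=17) 2-6(w=3) 2-7(w=4) 3-4(w=7) 4-6(w=11) 5-8(w=12)}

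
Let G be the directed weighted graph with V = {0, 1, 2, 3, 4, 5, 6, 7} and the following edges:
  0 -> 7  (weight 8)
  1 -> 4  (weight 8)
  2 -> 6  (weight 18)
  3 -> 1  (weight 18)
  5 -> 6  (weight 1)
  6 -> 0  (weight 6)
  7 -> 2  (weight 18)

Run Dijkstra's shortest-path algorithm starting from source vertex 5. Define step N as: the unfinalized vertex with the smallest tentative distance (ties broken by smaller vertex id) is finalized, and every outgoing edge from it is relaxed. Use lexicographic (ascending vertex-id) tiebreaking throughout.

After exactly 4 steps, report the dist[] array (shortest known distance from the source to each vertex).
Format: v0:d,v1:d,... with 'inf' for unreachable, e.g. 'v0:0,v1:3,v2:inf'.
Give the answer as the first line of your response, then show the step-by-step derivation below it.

v0:7,v1:inf,v2:33,v3:inf,v4:inf,v5:0,v6:1,v7:15

step 1: dist = v0:inf,v1:inf,v2:inf,v3:inf,v4:inf,v5:0,v6:1,v7:inf
step 2: dist = v0:7,v1:inf,v2:inf,v3:inf,v4:inf,v5:0,v6:1,v7:inf
step 3: dist = v0:7,v1:inf,v2:inf,v3:inf,v4:inf,v5:0,v6:1,v7:15
step 4: dist = v0:7,v1:inf,v2:33,v3:inf,v4:inf,v5:0,v6:1,v7:15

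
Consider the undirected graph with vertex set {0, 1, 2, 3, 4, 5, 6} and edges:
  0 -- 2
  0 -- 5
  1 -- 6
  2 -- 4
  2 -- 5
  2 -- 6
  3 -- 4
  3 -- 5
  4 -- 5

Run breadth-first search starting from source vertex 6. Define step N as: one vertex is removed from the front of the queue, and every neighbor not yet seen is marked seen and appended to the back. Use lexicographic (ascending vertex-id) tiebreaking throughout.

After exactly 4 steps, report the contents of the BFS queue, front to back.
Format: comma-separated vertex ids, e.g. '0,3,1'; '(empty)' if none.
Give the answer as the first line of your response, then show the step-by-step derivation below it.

4,5

step 1: dequeue 6; queue=[1,2]; order=6
step 2: dequeue 1; queue=[2]; order=6,1
step 3: dequeue 2; queue=[0,4,5]; order=6,1,2
step 4: dequeue 0; queue=[4,5]; order=6,1,2,0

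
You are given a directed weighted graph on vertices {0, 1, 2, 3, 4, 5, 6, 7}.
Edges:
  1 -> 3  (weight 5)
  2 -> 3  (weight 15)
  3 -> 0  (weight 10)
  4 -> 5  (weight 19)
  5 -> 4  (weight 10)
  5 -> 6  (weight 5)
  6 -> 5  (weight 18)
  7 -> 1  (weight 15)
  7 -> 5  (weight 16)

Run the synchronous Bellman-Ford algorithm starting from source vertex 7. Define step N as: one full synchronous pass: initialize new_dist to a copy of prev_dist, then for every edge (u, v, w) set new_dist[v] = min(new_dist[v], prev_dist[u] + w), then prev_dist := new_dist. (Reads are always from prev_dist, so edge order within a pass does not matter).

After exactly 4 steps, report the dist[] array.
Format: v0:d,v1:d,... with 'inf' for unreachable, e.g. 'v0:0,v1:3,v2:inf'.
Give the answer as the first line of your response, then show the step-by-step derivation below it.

v0:30,v1:15,v2:inf,v3:20,v4:26,v5:16,v6:21,v7:0

step 1: dist = v0:inf,v1:15,v2:inf,v3:inf,v4:inf,v5:16,v6:inf,v7:0
step 2: dist = v0:inf,v1:15,v2:inf,v3:20,v4:26,v5:16,v6:21,v7:0
step 3: dist = v0:30,v1:15,v2:inf,v3:20,v4:26,v5:16,v6:21,v7:0
step 4: dist = v0:30,v1:15,v2:inf,v3:20,v4:26,v5:16,v6:21,v7:0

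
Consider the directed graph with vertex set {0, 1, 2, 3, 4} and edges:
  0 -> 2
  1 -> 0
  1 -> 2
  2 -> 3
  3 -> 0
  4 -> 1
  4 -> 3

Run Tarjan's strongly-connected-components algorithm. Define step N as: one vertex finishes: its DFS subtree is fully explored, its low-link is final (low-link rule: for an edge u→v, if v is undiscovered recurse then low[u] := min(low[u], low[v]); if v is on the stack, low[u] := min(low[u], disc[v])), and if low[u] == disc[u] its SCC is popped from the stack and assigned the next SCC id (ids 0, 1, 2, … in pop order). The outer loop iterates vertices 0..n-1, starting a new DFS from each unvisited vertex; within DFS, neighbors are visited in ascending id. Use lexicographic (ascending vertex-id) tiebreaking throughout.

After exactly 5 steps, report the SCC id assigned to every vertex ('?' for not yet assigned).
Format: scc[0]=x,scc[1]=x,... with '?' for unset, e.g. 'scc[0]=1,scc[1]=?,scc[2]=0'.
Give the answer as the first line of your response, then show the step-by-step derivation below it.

scc[0]=0,scc[1]=1,scc[2]=0,scc[3]=0,scc[4]=2

step 1: low=(low[0]=0,low[1]=?,low[2]=1,low[3]=0,low[4]=?); scc=(scc[0]=?,scc[1]=?,scc[2]=?,scc[3]=?,scc[4]=?)
step 2: low=(low[0]=0,low[1]=?,low[2]=0,low[3]=0,low[4]=?); scc=(scc[0]=?,scc[1]=?,scc[2]=?,scc[3]=?,scc[4]=?)
step 3: low=(low[0]=0,low[1]=?,low[2]=0,low[3]=0,low[4]=?); scc=(scc[0]=0,scc[1]=?,scc[2]=0,scc[3]=0,scc[4]=?)
step 4: low=(low[0]=0,low[1]=3,low[2]=0,low[3]=0,low[4]=?); scc=(scc[0]=0,scc[1]=1,scc[2]=0,scc[3]=0,scc[4]=?)
step 5: low=(low[0]=0,low[1]=3,low[2]=0,low[3]=0,low[4]=4); scc=(scc[0]=0,scc[1]=1,scc[2]=0,scc[3]=0,scc[4]=2)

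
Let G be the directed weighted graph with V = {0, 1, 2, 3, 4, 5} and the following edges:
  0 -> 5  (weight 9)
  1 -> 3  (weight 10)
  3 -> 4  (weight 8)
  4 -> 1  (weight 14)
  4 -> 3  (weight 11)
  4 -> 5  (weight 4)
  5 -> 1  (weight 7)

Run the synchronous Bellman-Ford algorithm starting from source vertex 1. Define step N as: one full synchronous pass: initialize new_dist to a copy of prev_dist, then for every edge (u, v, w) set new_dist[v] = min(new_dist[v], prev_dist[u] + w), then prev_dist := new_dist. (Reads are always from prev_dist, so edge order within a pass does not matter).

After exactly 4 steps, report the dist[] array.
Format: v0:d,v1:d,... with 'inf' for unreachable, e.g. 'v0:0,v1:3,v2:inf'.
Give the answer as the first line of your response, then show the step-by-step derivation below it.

v0:inf,v1:0,v2:inf,v3:10,v4:18,v5:22

step 1: dist = v0:inf,v1:0,v2:inf,v3:10,v4:inf,v5:inf
step 2: dist = v0:inf,v1:0,v2:inf,v3:10,v4:18,v5:inf
step 3: dist = v0:inf,v1:0,v2:inf,v3:10,v4:18,v5:22
step 4: dist = v0:inf,v1:0,v2:inf,v3:10,v4:18,v5:22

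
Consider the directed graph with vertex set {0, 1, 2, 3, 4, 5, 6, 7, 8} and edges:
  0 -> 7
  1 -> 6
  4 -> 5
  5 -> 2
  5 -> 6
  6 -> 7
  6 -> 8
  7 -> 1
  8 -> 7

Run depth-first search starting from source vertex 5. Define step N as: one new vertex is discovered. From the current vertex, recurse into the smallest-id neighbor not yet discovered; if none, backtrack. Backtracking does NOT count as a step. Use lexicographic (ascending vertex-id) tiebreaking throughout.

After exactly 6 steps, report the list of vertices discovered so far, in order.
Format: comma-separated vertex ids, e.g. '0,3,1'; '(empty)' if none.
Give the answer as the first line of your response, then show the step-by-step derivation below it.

5,2,6,7,1,8

step 1: discover 5; path=5; order=5
step 2: discover 2; path=5>2; order=5,2
step 3: discover 6; path=5>6; order=5,2,6
step 4: discover 7; path=5>6>7; order=5,2,6,7
step 5: discover 1; path=5>6>7>1; order=5,2,6,7,1
step 6: discover 8; path=5>6>8; order=5,2,6,7,1,8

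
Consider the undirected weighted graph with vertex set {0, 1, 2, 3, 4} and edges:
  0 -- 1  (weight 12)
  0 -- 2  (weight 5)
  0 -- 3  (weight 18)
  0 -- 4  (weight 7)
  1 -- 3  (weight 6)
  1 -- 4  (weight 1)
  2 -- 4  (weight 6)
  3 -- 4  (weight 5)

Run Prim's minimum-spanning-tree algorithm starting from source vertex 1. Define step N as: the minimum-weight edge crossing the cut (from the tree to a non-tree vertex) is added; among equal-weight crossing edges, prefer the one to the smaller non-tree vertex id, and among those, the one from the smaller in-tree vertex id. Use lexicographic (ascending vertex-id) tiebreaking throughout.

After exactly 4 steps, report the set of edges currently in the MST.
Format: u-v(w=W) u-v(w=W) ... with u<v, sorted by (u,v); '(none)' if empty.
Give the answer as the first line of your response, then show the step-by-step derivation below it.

0-2(w=5) 1-4(w=1) 2-4(w=6) 3-4(w=5)

step 1: add edge 1-4 (w=1); MST = {1-4(w=1)}
step 2: add edge 3-4 (w=5); MST = {1-4(w=1) 3-4(w=5)}
step 3: add edge 2-4 (w=6); MST = {1-4(w=1) 2-4(w=6) 3-4(w=5)}
step 4: add edge 0-2 (w=5); MST = {0-2(w=5) 1-4(w=1) 2-4(w=6) 3-4(w=5)}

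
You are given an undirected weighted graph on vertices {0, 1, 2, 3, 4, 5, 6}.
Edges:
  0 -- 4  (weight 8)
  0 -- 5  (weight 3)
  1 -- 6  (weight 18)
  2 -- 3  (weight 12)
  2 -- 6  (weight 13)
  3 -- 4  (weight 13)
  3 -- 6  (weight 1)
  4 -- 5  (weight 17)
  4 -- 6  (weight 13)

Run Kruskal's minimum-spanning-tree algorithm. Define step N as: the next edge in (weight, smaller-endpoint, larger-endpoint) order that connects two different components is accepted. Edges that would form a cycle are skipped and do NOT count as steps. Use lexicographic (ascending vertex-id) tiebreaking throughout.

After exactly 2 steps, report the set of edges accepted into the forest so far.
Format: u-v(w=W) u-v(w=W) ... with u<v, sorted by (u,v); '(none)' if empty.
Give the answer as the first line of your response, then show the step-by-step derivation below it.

0-5(w=3) 3-6(w=1)

step 1: add edge 3-6 (w=1); MST = {3-6(w=1)}
step 2: add edge 0-5 (w=3); MST = {0-5(w=3) 3-6(w=1)}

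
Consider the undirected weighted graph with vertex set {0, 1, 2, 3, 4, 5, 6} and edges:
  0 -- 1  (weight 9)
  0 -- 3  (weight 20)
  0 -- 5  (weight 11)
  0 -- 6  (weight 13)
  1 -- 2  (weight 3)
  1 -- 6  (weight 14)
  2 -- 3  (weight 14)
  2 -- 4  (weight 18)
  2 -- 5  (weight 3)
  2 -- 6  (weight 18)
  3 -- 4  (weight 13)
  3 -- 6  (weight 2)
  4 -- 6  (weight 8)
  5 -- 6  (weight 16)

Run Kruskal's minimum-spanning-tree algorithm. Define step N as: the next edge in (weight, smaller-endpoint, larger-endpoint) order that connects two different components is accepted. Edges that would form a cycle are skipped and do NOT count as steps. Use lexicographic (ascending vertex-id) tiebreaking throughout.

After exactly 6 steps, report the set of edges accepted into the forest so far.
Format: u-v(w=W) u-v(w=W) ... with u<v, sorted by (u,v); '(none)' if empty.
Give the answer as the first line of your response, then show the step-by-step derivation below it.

0-1(w=9) 0-6(w=13) 1-2(w=3) 2-5(w=3) 3-6(w=2) 4-6(w=8)

step 1: add edge 3-6 (w=2); MST = {3-6(w=2)}
step 2: add edge 1-2 (w=3); MST = {1-2(w=3) 3-6(w=2)}
step 3: add edge 2-5 (w=3); MST = {1-2(w=3) 2-5(w=3) 3-6(w=2)}
step 4: add edge 4-6 (w=8); MST = {1-2(w=3) 2-5(w=3) 3-6(w=2) 4-6(w=8)}
step 5: add edge 0-1 (w=9); MST = {0-1(w=9) 1-2(w=3) 2-5(w=3) 3-6(w=2) 4-6(w=8)}
step 6: add edge 0-6 (w=13); MST = {0-1(w=9) 0-6(w=13) 1-2(w=3) 2-5(w=3) 3-6(w=2) 4-6(w=8)}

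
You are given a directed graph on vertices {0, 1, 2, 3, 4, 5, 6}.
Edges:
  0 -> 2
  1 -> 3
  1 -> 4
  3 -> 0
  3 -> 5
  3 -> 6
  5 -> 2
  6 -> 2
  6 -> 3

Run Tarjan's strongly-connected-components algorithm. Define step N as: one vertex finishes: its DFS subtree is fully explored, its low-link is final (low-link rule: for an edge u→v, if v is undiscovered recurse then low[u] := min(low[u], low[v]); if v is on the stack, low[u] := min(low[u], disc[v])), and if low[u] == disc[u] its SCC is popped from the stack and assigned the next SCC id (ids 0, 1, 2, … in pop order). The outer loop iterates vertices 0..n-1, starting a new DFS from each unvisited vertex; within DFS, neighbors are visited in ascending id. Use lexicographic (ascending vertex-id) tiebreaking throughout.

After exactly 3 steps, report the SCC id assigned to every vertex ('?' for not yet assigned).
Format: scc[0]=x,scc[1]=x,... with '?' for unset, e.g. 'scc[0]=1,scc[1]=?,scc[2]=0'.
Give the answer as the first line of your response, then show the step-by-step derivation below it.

scc[0]=1,scc[1]=?,scc[2]=0,scc[3]=?,scc[4]=?,scc[5]=2,scc[6]=?

step 1: low=(low[0]=0,low[1]=?,low[2]=1,low[3]=?,low[4]=?,low[5]=?,low[6]=?); scc=(scc[0]=?,scc[1]=?,scc[2]=0,scc[3]=?,scc[4]=?,scc[5]=?,scc[6]=?)
step 2: low=(low[0]=0,low[1]=?,low[2]=1,low[3]=?,low[4]=?,low[5]=?,low[6]=?); scc=(scc[0]=1,scc[1]=?,scc[2]=0,scc[3]=?,scc[4]=?,scc[5]=?,scc[6]=?)
step 3: low=(low[0]=0,low[1]=2,low[2]=1,low[3]=3,low[4]=?,low[5]=4,low[6]=?); scc=(scc[0]=1,scc[1]=?,scc[2]=0,scc[3]=?,scc[4]=?,scc[5]=2,scc[6]=?)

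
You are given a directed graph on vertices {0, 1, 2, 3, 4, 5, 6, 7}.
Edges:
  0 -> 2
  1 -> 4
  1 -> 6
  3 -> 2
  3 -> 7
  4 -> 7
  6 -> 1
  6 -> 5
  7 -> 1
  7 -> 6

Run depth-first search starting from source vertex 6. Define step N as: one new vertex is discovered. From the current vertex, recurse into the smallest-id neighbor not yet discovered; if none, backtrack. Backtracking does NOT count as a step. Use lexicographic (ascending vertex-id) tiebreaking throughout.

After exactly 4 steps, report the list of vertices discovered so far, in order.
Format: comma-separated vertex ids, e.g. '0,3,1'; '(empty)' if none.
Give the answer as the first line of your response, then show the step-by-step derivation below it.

6,1,4,7

step 1: discover 6; path=6; order=6
step 2: discover 1; path=6>1; order=6,1
step 3: discover 4; path=6>1>4; order=6,1,4
step 4: discover 7; path=6>1>4>7; order=6,1,4,7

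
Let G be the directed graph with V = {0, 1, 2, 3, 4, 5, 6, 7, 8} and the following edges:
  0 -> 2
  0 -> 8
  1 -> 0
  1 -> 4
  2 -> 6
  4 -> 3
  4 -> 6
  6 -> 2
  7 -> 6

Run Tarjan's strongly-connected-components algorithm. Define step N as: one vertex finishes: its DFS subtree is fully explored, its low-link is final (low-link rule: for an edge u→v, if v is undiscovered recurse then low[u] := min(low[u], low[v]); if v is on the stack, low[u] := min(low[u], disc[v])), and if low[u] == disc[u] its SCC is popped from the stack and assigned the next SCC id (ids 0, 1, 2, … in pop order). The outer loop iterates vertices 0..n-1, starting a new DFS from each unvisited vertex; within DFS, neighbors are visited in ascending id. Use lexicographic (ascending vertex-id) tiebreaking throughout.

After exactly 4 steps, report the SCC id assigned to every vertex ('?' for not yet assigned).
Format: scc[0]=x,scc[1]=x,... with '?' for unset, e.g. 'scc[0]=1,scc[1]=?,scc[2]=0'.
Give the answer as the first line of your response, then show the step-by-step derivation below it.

scc[0]=2,scc[1]=?,scc[2]=0,scc[3]=?,scc[4]=?,scc[5]=?,scc[6]=0,scc[7]=?,scc[8]=1

step 1: low=(low[0]=0,low[1]=?,low[2]=1,low[3]=?,low[4]=?,low[5]=?,low[6]=1,low[7]=?,low[8]=?); scc=(scc[0]=?,scc[1]=?,scc[2]=?,scc[3]=?,scc[4]=?,scc[5]=?,scc[6]=?,scc[7]=?,scc[8]=?)
step 2: low=(low[0]=0,low[1]=?,low[2]=1,low[3]=?,low[4]=?,low[5]=?,low[6]=1,low[7]=?,low[8]=?); scc=(scc[0]=?,scc[1]=?,scc[2]=0,scc[3]=?,scc[4]=?,scc[5]=?,scc[6]=0,scc[7]=?,scc[8]=?)
step 3: low=(low[0]=0,low[1]=?,low[2]=1,low[3]=?,low[4]=?,low[5]=?,low[6]=1,low[7]=?,low[8]=3); scc=(scc[0]=?,scc[1]=?,scc[2]=0,scc[3]=?,scc[4]=?,scc[5]=?,scc[6]=0,scc[7]=?,scc[8]=1)
step 4: low=(low[0]=0,low[1]=?,low[2]=1,low[3]=?,low[4]=?,low[5]=?,low[6]=1,low[7]=?,low[8]=3); scc=(scc[0]=2,scc[1]=?,scc[2]=0,scc[3]=?,scc[4]=?,scc[5]=?,scc[6]=0,scc[7]=?,scc[8]=1)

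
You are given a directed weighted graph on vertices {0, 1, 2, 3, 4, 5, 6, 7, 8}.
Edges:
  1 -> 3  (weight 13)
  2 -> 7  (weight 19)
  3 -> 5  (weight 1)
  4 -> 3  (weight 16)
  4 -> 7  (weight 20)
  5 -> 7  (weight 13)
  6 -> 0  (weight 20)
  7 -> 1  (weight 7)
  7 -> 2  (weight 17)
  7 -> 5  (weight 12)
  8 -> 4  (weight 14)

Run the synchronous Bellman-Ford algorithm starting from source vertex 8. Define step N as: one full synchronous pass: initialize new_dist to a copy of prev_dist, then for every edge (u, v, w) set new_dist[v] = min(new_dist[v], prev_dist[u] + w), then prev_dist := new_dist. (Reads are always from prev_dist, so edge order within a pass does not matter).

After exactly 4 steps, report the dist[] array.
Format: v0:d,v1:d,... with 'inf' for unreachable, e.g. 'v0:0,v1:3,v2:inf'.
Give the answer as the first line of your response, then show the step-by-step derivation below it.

v0:inf,v1:41,v2:51,v3:30,v4:14,v5:31,v6:inf,v7:34,v8:0

step 1: dist = v0:inf,v1:inf,v2:inf,v3:inf,v4:14,v5:inf,v6:inf,v7:inf,v8:0
step 2: dist = v0:inf,v1:inf,v2:inf,v3:30,v4:14,v5:inf,v6:inf,v7:34,v8:0
step 3: dist = v0:inf,v1:41,v2:51,v3:30,v4:14,v5:31,v6:inf,v7:34,v8:0
step 4: dist = v0:inf,v1:41,v2:51,v3:30,v4:14,v5:31,v6:inf,v7:34,v8:0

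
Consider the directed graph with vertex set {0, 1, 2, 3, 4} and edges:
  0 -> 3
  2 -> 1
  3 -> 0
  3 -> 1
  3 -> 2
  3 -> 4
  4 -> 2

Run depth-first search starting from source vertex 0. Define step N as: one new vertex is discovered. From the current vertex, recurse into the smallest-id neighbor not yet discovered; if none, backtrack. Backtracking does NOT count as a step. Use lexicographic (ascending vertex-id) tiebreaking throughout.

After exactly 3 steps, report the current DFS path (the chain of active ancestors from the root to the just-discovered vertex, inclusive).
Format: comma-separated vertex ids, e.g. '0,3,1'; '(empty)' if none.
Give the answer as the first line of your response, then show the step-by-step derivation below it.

0,3,1

step 1: discover 0; path=0; order=0
step 2: discover 3; path=0>3; order=0,3
step 3: discover 1; path=0>3>1; order=0,3,1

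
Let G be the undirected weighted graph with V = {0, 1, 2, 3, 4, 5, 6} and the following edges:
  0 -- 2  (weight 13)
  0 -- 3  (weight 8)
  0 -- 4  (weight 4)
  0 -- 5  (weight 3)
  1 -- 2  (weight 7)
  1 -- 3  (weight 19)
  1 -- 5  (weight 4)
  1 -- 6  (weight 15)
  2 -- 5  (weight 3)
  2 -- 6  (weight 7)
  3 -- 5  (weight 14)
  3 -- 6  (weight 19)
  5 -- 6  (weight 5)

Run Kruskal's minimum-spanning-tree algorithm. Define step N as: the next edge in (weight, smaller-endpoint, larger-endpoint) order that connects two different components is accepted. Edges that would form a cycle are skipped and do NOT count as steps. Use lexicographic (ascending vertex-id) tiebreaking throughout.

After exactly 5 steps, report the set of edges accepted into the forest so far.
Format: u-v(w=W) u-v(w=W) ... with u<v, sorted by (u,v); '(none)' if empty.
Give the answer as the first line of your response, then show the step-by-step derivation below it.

0-4(w=4) 0-5(w=3) 1-5(w=4) 2-5(w=3) 5-6(w=5)

step 1: add edge 0-5 (w=3); MST = {0-5(w=3)}
step 2: add edge 2-5 (w=3); MST = {0-5(w=3) 2-5(w=3)}
step 3: add edge 0-4 (w=4); MST = {0-4(w=4) 0-5(w=3) 2-5(w=3)}
step 4: add edge 1-5 (w=4); MST = {0-4(w=4) 0-5(w=3) 1-5(w=4) 2-5(w=3)}
step 5: add edge 5-6 (w=5); MST = {0-4(w=4) 0-5(w=3) 1-5(w=4) 2-5(w=3) 5-6(w=5)}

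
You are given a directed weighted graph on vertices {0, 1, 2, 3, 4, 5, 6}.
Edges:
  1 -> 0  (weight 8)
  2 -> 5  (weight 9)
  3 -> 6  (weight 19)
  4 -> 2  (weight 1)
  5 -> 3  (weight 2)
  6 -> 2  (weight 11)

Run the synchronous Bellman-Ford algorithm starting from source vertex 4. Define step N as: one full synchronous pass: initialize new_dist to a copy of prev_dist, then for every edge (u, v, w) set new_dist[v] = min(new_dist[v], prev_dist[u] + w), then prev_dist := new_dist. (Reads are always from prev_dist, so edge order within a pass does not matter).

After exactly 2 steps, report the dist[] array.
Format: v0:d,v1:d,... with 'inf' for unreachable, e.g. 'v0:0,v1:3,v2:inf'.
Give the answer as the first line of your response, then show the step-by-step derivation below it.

v0:inf,v1:inf,v2:1,v3:inf,v4:0,v5:10,v6:inf

step 1: dist = v0:inf,v1:inf,v2:1,v3:inf,v4:0,v5:inf,v6:inf
step 2: dist = v0:inf,v1:inf,v2:1,v3:inf,v4:0,v5:10,v6:inf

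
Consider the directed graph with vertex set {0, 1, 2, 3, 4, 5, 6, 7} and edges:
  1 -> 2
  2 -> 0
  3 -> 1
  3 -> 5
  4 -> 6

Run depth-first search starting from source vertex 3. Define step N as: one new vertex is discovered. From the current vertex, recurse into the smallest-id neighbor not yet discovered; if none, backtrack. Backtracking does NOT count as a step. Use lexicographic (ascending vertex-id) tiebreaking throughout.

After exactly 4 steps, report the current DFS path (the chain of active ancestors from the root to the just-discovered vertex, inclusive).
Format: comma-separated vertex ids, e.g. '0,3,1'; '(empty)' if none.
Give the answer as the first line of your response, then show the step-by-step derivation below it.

3,1,2,0

step 1: discover 3; path=3; order=3
step 2: discover 1; path=3>1; order=3,1
step 3: discover 2; path=3>1>2; order=3,1,2
step 4: discover 0; path=3>1>2>0; order=3,1,2,0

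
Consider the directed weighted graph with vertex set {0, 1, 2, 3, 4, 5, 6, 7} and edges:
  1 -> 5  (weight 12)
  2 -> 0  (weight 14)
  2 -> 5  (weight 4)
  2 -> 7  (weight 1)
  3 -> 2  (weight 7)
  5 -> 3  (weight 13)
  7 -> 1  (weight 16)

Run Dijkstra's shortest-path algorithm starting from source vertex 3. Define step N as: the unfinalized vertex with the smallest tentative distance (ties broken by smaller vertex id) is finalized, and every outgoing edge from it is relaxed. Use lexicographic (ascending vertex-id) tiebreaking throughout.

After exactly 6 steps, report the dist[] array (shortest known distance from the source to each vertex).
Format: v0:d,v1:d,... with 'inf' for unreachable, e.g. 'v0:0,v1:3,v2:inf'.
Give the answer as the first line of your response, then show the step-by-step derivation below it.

v0:21,v1:24,v2:7,v3:0,v4:inf,v5:11,v6:inf,v7:8

step 1: dist = v0:inf,v1:inf,v2:7,v3:0,v4:inf,v5:inf,v6:inf,v7:inf
step 2: dist = v0:21,v1:inf,v2:7,v3:0,v4:inf,v5:11,v6:inf,v7:8
step 3: dist = v0:21,v1:24,v2:7,v3:0,v4:inf,v5:11,v6:inf,v7:8
step 4: dist = v0:21,v1:24,v2:7,v3:0,v4:inf,v5:11,v6:inf,v7:8
step 5: dist = v0:21,v1:24,v2:7,v3:0,v4:inf,v5:11,v6:inf,v7:8
step 6: dist = v0:21,v1:24,v2:7,v3:0,v4:inf,v5:11,v6:inf,v7:8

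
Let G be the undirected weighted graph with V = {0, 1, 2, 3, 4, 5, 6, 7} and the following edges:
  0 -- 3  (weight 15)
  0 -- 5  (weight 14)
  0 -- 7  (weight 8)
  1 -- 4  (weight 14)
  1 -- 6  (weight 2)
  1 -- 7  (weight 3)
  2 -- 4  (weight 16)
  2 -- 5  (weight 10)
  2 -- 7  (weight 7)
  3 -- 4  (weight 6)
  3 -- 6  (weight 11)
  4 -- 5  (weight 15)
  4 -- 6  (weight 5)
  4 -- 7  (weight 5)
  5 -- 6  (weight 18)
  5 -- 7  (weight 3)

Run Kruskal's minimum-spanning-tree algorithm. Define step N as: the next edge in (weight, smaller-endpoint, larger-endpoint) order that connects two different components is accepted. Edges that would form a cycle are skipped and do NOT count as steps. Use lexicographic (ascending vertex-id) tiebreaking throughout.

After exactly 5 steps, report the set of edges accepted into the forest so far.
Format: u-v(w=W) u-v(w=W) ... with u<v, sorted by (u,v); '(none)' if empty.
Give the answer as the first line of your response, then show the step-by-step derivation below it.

1-6(w=2) 1-7(w=3) 3-4(w=6) 4-6(w=5) 5-7(w=3)

step 1: add edge 1-6 (w=2); MST = {1-6(w=2)}
step 2: add edge 1-7 (w=3); MST = {1-6(w=2) 1-7(w=3)}
step 3: add edge 5-7 (w=3); MST = {1-6(w=2) 1-7(w=3) 5-7(w=3)}
step 4: add edge 4-6 (w=5); MST = {1-6(w=2) 1-7(w=3) 4-6(w=5) 5-7(w=3)}
step 5: add edge 3-4 (w=6); MST = {1-6(w=2) 1-7(w=3) 3-4(w=6) 4-6(w=5) 5-7(w=3)}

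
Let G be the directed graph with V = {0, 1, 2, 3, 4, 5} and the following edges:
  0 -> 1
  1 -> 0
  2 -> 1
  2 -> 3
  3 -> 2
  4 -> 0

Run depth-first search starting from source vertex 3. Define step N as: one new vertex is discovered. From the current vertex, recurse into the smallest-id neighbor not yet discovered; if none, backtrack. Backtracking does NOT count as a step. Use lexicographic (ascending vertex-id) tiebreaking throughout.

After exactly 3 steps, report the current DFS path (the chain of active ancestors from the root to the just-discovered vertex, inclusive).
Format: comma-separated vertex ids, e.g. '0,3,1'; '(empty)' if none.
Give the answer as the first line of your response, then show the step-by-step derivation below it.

3,2,1

step 1: discover 3; path=3; order=3
step 2: discover 2; path=3>2; order=3,2
step 3: discover 1; path=3>2>1; order=3,2,1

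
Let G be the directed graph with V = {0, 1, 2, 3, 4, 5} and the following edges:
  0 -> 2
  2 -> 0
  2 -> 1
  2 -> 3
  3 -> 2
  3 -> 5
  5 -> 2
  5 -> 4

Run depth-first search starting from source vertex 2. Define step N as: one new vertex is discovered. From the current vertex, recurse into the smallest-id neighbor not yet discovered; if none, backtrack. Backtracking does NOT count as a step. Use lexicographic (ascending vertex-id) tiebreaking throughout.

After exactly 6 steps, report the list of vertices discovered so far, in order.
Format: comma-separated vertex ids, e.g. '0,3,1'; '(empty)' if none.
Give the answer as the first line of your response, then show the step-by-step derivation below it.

2,0,1,3,5,4

step 1: discover 2; path=2; order=2
step 2: discover 0; path=2>0; order=2,0
step 3: discover 1; path=2>1; order=2,0,1
step 4: discover 3; path=2>3; order=2,0,1,3
step 5: discover 5; path=2>3>5; order=2,0,1,3,5
step 6: discover 4; path=2>3>5>4; order=2,0,1,3,5,4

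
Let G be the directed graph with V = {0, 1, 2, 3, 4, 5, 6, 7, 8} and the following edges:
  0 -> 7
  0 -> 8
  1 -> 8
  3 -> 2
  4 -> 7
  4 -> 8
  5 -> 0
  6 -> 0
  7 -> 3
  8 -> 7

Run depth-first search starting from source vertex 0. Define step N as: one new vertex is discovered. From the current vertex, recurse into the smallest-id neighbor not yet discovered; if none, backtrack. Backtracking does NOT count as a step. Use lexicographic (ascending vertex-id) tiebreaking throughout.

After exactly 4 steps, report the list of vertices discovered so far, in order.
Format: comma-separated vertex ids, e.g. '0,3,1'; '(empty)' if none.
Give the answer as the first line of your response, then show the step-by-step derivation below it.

0,7,3,2

step 1: discover 0; path=0; order=0
step 2: discover 7; path=0>7; order=0,7
step 3: discover 3; path=0>7>3; order=0,7,3
step 4: discover 2; path=0>7>3>2; order=0,7,3,2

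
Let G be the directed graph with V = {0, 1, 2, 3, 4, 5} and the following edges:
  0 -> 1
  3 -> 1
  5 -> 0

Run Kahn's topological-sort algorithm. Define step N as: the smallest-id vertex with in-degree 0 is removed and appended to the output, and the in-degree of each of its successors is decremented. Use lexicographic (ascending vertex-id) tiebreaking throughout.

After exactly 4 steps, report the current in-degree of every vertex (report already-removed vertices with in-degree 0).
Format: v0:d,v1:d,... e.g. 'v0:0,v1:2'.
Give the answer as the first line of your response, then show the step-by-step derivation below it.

v0:0,v1:1,v2:0,v3:0,v4:0,v5:0

step 1: output 2; order=[2]; indeg=(1,2,0,0,0,0)
step 2: output 3; order=[2,3]; indeg=(1,1,0,0,0,0)
step 3: output 4; order=[2,3,4]; indeg=(1,1,0,0,0,0)
step 4: output 5; order=[2,3,4,5]; indeg=(0,1,0,0,0,0)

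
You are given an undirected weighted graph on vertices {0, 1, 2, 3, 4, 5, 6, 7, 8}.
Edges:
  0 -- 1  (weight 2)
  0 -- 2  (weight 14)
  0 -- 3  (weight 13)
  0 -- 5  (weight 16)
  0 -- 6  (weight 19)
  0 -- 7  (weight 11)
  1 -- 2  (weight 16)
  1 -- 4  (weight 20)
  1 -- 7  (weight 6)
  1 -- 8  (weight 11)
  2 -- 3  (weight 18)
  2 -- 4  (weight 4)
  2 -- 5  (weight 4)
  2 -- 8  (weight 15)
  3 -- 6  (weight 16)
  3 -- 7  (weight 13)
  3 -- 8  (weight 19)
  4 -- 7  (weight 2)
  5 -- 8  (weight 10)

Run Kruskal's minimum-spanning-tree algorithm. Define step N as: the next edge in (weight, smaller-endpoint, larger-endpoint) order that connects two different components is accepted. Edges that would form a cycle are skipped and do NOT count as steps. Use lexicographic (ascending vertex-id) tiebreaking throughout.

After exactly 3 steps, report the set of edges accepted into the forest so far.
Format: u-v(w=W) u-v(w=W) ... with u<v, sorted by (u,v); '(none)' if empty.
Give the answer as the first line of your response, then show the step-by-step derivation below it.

0-1(w=2) 2-4(w=4) 4-7(w=2)

step 1: add edge 0-1 (w=2); MST = {0-1(w=2)}
step 2: add edge 4-7 (w=2); MST = {0-1(w=2) 4-7(w=2)}
step 3: add edge 2-4 (w=4); MST = {0-1(w=2) 2-4(w=4) 4-7(w=2)}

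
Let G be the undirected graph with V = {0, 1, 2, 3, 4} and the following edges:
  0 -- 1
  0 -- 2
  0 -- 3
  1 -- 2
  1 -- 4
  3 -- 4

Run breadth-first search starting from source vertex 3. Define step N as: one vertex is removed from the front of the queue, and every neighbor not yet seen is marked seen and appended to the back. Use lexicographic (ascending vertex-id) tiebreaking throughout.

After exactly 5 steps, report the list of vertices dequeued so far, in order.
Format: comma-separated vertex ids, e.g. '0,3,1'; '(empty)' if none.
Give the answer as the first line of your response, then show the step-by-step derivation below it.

3,0,4,1,2

step 1: dequeue 3; queue=[0,4]; order=3
step 2: dequeue 0; queue=[4,1,2]; order=3,0
step 3: dequeue 4; queue=[1,2]; order=3,0,4
step 4: dequeue 1; queue=[2]; order=3,0,4,1
step 5: dequeue 2; queue=[(empty)]; order=3,0,4,1,2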